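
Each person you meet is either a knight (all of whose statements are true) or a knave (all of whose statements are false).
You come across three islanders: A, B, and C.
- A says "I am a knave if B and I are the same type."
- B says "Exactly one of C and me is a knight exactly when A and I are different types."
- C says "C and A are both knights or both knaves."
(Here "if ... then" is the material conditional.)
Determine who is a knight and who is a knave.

A is a knight, B is a knave, and C is a knave.

Suppose A is a knave. Then A's statement "I am a knave if B and I are the same type" would have to be false. Checking the 4 ways to assign the others, none is consistent with every speaker.
(For instance, with B=knave, C=knave, A's claim "I am a knave if B and I are the same type" comes out true where it would need to be false.)
So A must be a knight, making "I am a knave if B and I are the same type" true. Taking A=knight, B=knave, C=knave, each remaining statement checks out:
  B (knave): "exactly one of C and me is a knight exactly when A and I are different types" — false. ✓
  C (knave): "C and A are both knights or both knaves" — false. ✓
This is the unique consistent assignment.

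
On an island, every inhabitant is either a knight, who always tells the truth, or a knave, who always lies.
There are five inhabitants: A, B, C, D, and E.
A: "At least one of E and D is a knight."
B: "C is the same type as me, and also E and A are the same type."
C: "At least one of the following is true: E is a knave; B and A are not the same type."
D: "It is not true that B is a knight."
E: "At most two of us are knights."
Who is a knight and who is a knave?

Suppose A is a knave. Then A's statement "at least one of E and D is a knight" would have to be false. Checking the 16 ways to assign the others, none is consistent with every speaker.
(For instance, with B=knave, C=knight, D=knight, E=knave, A's claim "at least one of E and D is a knight" comes out true where it would need to be false.)
So A must be a knight, making "at least one of E and D is a knight" true. Taking A=knight, B=knave, C=knight, D=knight, E=knave, each remaining statement checks out:
  B (knave): "C is the same type as me, and also E and A are the same type" — false. ✓
  C (knight): "at least one of the following is true: E is a knave; B and A are not the same type" — true. ✓
  D (knight): "it is not true that B is a knight" — true. ✓
  E (knave): "at most two of us are knights" — false. ✓
This is the unique consistent assignment.

A is a knight, B is a knave, C is a knight, D is a knight, and E is a knave.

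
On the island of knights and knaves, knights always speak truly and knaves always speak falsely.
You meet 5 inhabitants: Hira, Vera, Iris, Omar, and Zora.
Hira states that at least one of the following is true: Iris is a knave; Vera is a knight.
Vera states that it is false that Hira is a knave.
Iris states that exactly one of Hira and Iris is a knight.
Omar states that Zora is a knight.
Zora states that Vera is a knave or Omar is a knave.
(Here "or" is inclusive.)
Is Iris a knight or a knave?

Iris is a knight.

Consistent assignments: {Hira=knave, Vera=knave, Iris=knight, Omar=knight, Zora=knight}
In every consistent assignment, Iris is a knight.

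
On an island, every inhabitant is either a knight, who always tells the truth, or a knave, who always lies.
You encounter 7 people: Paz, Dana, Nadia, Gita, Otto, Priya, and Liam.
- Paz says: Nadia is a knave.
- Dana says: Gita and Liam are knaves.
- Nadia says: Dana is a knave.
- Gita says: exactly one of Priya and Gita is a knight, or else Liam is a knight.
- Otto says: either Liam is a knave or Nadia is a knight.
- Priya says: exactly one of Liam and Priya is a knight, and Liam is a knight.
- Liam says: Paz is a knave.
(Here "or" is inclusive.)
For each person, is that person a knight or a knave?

Paz is a knight, so "Nadia is a knave" must be true — and it is.
Since Dana is a knight, "Gita and Liam are knaves" needs to be true, which holds.
Nadia is a knave; "Dana is a knave" is False, as required.
Gita is a knave, and the claim "exactly one of Priya and Gita is a knight, or else Liam is a knight" is indeed False.
Since Otto is a knight, "either Liam is a knave or Nadia is a knight" needs to be true, which holds.
As a knave, Priya's statement "exactly one of Liam and Priya is a knight, and Liam is a knight" should be False; it is.
Liam is a knave, so "Paz is a knave" must be False — and it is.

Paz is a knight, Dana is a knight, Nadia is a knave, Gita is a knave, Otto is a knight, Priya is a knave, and Liam is a knave.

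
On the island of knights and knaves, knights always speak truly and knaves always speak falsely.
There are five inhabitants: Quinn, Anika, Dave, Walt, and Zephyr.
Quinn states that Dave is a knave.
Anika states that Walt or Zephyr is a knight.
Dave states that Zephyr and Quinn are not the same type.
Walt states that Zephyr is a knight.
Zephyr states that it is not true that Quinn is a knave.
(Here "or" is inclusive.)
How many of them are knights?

The unique consistent assignment is Quinn=knight, Anika=knight, Dave=knave, Walt=knight, Zephyr=knight.
That has 4 knights.

4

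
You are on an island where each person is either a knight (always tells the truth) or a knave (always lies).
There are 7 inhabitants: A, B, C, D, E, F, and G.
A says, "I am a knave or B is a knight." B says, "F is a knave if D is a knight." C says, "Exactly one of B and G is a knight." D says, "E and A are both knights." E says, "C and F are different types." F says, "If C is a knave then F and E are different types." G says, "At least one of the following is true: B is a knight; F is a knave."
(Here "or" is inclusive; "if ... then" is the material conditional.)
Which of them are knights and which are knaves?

A is a knight, B is a knight, C is a knave, D is a knave, E is a knave, F is a knave, and G is a knight.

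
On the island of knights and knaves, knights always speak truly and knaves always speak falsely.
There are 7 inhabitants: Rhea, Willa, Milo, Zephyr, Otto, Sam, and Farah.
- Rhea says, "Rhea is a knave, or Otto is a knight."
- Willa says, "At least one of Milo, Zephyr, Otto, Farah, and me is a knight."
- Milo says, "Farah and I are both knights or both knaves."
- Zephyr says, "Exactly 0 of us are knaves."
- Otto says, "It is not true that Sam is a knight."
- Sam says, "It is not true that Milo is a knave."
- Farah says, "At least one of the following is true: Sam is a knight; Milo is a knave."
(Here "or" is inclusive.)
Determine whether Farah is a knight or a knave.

Farah is a knight.

Consistent assignments: {Rhea=knight, Willa=knight, Milo=knave, Zephyr=knave, Otto=knight, Sam=knave, Farah=knight}
In every consistent assignment, Farah is a knight.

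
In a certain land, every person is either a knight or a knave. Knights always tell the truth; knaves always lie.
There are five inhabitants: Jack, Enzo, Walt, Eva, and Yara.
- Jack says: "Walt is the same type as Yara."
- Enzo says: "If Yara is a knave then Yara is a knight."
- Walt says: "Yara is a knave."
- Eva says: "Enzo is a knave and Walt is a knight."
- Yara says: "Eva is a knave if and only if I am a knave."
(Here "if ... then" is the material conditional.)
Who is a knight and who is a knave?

Jack is a knave, Enzo is a knave, Walt is a knight, Eva is a knight, and Yara is a knave.

Jack is a knave, so "Walt is the same type as Yara" must be False — and it is.
Enzo (knave): "if Yara is a knave then Yara is a knight" — False. ✓
Walt is a knight, and the claim "Yara is a knave" is indeed True.
Eva is a knight; "Enzo is a knave and Walt is a knight" is True, as required.
Yara is a knave, so "Eva is a knave if and only if I am a knave" must be False — and it is.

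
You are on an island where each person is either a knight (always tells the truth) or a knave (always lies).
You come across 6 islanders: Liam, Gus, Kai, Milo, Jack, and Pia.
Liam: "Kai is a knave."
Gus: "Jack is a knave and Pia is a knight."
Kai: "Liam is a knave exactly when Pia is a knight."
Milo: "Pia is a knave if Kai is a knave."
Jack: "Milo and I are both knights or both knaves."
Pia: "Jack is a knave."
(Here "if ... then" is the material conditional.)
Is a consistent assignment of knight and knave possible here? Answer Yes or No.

Yes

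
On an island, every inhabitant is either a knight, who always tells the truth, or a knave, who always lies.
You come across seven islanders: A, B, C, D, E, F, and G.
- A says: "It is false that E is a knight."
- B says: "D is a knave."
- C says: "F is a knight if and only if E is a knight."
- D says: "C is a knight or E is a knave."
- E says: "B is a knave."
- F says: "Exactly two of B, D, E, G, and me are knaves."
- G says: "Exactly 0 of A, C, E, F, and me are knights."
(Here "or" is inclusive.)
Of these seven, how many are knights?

4

The unique consistent assignment is A=knave, B=knave, C=knight, D=knight, E=knight, F=knight, G=knave.
That has 4 knights.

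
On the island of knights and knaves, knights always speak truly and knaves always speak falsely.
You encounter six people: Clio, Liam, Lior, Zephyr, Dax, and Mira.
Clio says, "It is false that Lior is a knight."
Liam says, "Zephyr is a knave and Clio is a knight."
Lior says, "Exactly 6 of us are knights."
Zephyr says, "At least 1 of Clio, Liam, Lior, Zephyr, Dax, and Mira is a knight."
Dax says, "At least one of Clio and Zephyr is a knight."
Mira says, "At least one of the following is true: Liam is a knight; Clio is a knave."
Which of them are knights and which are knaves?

Since Clio is a knight, "it is false that Lior is a knight" needs to be True, which holds.
Liam (knave): "Zephyr is a knave and Clio is a knight" — false. ✓
Lior is a knave, so "exactly 6 of us are knights" must be false — and it is.
Zephyr is a knight, so "at least 1 of Clio, Liam, Lior, Zephyr, Dax, and Mira is a knight" must be True — and it is.
Dax is a knight, and the claim "at least one of Clio and Zephyr is a knight" is indeed True.
As a knave, Mira's statement "at least one of the following is true: Liam is a knight; Clio is a knave" should be false; it is.

Knights: Clio, Zephyr, and Dax. Knaves: Liam, Lior, and Mira.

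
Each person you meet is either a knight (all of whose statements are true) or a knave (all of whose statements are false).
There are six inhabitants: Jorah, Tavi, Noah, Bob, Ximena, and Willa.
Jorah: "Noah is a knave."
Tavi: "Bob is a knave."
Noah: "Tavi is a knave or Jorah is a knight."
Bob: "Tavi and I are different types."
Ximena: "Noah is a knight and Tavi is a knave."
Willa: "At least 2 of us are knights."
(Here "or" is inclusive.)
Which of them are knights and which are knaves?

Knights: Noah, Bob, Ximena, and Willa. Knaves: Jorah and Tavi.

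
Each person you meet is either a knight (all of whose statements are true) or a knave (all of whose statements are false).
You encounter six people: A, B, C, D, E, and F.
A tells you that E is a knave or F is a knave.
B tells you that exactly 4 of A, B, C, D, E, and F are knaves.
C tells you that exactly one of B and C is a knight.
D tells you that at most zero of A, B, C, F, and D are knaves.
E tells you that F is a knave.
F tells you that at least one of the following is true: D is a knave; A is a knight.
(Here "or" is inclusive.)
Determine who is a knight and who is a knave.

A is a knight, B is a knave, C is a knight, D is a knave, E is a knave, and F is a knight.

A is a knight; "E is a knave or F is a knave" is True, as required.
B (knave): "exactly 4 of A, B, C, D, E, and F are knaves" — False. ✓
C is a knight, and the claim "exactly one of B and C is a knight" is indeed True.
D is a knave, so "at most zero of A, B, C, F, and D are knaves" must be False — and it is.
E is a knave, so "F is a knave" must be False — and it is.
F is a knight; "at least one of the following is true: D is a knave; A is a knight" is True, as required.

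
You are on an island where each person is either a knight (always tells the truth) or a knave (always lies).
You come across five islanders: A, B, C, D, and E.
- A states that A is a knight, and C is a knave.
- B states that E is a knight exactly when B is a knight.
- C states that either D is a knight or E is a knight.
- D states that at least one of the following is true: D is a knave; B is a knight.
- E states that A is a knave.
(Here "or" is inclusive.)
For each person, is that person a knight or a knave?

Suppose A is a knight. Then A's statement "A is a knight, and C is a knave" would have to be true. Checking the 16 ways to assign the others, none is consistent with every speaker.
(For instance, with B=knight, C=knight, D=knight, E=knight, A's claim "A is a knight, and C is a knave" comes out false where it would need to be true.)
So A must be a knave, making "A is a knight, and C is a knave" false. Taking A=knave, B=knight, C=knight, D=knight, E=knight, each remaining statement checks out:
  B (knight): "E is a knight exactly when B is a knight" — true. ✓
  C (knight): "either D is a knight or E is a knight" — true. ✓
  D (knight): "at least one of the following is true: D is a knave; B is a knight" — true. ✓
  E (knight): "A is a knave" — true. ✓
This is the unique consistent assignment.

Knights: B, C, D, and E. Knaves: A.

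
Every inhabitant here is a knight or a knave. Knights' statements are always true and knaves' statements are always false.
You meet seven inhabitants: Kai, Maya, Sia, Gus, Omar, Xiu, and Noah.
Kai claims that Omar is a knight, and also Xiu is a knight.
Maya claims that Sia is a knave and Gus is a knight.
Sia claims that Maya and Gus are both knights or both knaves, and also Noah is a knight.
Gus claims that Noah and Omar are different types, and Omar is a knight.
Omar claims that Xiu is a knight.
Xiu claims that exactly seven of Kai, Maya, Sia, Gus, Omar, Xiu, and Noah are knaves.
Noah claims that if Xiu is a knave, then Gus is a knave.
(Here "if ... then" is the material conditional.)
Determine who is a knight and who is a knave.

Kai is a knave, Maya is a knave, Sia is a knight, Gus is a knave, Omar is a knave, Xiu is a knave, and Noah is a knight.

Kai is a knave; "Omar is a knight, and also Xiu is a knight" is false, as required.
Maya is a knave, so "Sia is a knave and Gus is a knight" must be false — and it is.
Sia (knight): "Maya and Gus are both knights or both knaves, and also Noah is a knight" — True. ✓
As a knave, Gus's statement "Noah and Omar are different types, and Omar is a knight" should be false; it is.
Omar is a knave; "Xiu is a knight" is false, as required.
Xiu is a knave, so "exactly seven of Kai, Maya, Sia, Gus, Omar, Xiu, and Noah are knaves" must be false — and it is.
Noah is a knight; "if Xiu is a knave, then Gus is a knave" is True, as required.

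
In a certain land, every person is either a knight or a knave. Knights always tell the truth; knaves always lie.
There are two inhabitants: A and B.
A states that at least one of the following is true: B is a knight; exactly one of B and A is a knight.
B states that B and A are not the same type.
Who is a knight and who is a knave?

A is a knave; "at least one of the following is true: B is a knight; exactly one of B and A is a knight" is false, as required.
As a knave, B's statement "B and A are not the same type" should be false; it is.

A is a knave and B is a knave.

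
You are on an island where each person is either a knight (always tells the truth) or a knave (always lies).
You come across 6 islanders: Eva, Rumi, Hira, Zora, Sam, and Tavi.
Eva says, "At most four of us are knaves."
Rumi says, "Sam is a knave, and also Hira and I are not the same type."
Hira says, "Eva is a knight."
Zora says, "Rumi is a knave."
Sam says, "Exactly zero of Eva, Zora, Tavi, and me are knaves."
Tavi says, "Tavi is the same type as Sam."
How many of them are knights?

5

The unique consistent assignment is Eva=knight, Rumi=knave, Hira=knight, Zora=knight, Sam=knight, Tavi=knight.
That has 5 knights.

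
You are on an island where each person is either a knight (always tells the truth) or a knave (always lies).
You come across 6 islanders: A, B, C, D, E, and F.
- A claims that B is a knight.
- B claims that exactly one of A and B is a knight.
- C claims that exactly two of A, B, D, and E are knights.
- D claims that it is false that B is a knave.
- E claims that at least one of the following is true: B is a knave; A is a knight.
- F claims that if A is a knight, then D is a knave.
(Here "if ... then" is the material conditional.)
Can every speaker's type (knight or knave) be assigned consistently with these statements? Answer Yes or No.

Yes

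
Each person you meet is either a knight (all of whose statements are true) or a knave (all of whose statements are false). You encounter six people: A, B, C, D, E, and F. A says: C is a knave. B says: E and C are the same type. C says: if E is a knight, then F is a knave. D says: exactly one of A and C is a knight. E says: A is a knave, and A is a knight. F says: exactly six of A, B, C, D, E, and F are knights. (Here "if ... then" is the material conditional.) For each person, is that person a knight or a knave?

Knights: C and D. Knaves: A, B, E, and F.

As a knave, A's statement "C is a knave" should be False; it is.
Since B is a knave, "E and C are the same type" needs to be False, which holds.
Since C is a knight, "if E is a knight, then F is a knave" needs to be True, which holds.
D is a knight; "exactly one of A and C is a knight" is True, as required.
E is a knave, so "A is a knave, and A is a knight" must be False — and it is.
F is a knave; "exactly six of A, B, C, D, E, and F are knights" is False, as required.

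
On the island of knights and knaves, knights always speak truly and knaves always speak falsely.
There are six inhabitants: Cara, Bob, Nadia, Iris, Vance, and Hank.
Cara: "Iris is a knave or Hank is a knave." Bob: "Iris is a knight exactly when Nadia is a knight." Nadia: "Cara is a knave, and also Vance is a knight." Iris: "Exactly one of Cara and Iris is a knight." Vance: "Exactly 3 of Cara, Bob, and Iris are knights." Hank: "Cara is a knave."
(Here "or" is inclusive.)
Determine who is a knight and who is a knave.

Knights: Iris and Hank. Knaves: Cara, Bob, Nadia, and Vance.

Since Cara is a knave, "Iris is a knave or Hank is a knave" needs to be False, which holds.
Bob is a knave, so "Iris is a knight exactly when Nadia is a knight" must be False — and it is.
Since Nadia is a knave, "Cara is a knave, and also Vance is a knight" needs to be False, which holds.
As a knight, Iris's statement "exactly one of Cara and Iris is a knight" should be True; it is.
Since Vance is a knave, "exactly 3 of Cara, Bob, and Iris are knights" needs to be False, which holds.
Since Hank is a knight, "Cara is a knave" needs to be True, which holds.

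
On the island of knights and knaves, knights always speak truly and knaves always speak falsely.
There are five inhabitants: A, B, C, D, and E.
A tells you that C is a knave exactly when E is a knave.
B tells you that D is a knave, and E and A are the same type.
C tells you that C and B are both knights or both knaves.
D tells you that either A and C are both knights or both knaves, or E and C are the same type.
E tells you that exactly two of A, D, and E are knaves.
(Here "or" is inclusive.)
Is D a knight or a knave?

Consistent assignments: {A=knave, B=knight, C=knight, D=knave, E=knave}
In every consistent assignment, D is a knave.

D is a knave.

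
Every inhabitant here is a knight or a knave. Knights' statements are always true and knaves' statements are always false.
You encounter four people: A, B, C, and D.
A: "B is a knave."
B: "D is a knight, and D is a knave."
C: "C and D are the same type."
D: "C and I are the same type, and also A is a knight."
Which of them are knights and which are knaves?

Knights: A, C, and D. Knaves: B.

Since A is a knight, "B is a knave" needs to be true, which holds.
B is a knave; "D is a knight, and D is a knave" is false, as required.
As a knight, C's statement "C and D are the same type" should be true; it is.
D is a knight, so "C and I are the same type, and also A is a knight" must be true — and it is.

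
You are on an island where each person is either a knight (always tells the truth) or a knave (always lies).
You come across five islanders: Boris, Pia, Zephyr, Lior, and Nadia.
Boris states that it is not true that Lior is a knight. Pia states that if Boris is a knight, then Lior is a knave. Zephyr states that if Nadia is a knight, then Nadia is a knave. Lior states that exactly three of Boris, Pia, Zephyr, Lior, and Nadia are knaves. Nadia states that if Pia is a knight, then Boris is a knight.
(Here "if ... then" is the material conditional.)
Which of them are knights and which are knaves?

Boris is a knight, Pia is a knight, Zephyr is a knave, Lior is a knave, and Nadia is a knight.

Suppose Boris is a knave. Then Boris's statement "it is not true that Lior is a knight" would have to be false. Checking the 16 ways to assign the others, none is consistent with every speaker.
(For instance, with Pia=knight, Zephyr=knave, Lior=knave, Nadia=knight, Boris's claim "it is not true that Lior is a knight" comes out true where it would need to be false.)
So Boris must be a knight, making "it is not true that Lior is a knight" true. Taking Boris=knight, Pia=knight, Zephyr=knave, Lior=knave, Nadia=knight, each remaining statement checks out:
  Pia (knight): "if Boris is a knight, then Lior is a knave" — true. ✓
  Zephyr (knave): "if Nadia is a knight, then Nadia is a knave" — false. ✓
  Lior (knave): "exactly three of Boris, Pia, Zephyr, Lior, and Nadia are knaves" — false. ✓
  Nadia (knight): "if Pia is a knight, then Boris is a knight" — true. ✓
This is the unique consistent assignment.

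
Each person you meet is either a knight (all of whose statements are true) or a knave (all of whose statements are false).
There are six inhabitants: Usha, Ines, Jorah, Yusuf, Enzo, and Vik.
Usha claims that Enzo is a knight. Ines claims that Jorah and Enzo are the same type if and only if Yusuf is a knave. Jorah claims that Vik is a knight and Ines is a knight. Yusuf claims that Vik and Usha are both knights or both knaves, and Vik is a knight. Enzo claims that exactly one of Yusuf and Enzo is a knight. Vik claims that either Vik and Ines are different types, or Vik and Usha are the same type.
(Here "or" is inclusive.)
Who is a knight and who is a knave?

Usha is a knight, so "Enzo is a knight" must be true — and it is.
Ines is a knave, and the claim "Jorah and Enzo are the same type if and only if Yusuf is a knave" is indeed False.
As a knave, Jorah's statement "Vik is a knight and Ines is a knight" should be False; it is.
Yusuf is a knave; "Vik and Usha are both knights or both knaves, and Vik is a knight" is False, as required.
Since Enzo is a knight, "exactly one of Yusuf and Enzo is a knight" needs to be true, which holds.
Vik is a knave, and the claim "either Vik and Ines are different types, or Vik and Usha are the same type" is indeed False.

Usha is a knight, Ines is a knave, Jorah is a knave, Yusuf is a knave, Enzo is a knight, and Vik is a knave.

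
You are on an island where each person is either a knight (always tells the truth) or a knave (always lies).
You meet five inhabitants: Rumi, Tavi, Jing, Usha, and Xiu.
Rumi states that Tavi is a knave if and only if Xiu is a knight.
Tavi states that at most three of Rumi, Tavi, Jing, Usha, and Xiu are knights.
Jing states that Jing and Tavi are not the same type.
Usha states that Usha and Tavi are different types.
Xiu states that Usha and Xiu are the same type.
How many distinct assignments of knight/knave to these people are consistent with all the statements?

1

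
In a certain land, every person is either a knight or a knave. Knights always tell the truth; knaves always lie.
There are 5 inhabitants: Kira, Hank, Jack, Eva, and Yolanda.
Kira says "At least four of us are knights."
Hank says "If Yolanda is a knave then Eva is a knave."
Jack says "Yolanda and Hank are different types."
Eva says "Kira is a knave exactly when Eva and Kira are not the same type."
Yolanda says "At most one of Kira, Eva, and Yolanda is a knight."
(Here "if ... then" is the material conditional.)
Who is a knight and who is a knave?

Kira is a knave, and the claim "at least four of us are knights" is indeed false.
As a knight, Hank's statement "if Yolanda is a knave then Eva is a knave" should be true; it is.
Jack is a knave, so "Yolanda and Hank are different types" must be false — and it is.
Eva is a knave; "Kira is a knave exactly when Eva and Kira are not the same type" is false, as required.
Yolanda is a knight, so "at most one of Kira, Eva, and Yolanda is a knight" must be true — and it is.

Kira is a knave, Hank is a knight, Jack is a knave, Eva is a knave, and Yolanda is a knight.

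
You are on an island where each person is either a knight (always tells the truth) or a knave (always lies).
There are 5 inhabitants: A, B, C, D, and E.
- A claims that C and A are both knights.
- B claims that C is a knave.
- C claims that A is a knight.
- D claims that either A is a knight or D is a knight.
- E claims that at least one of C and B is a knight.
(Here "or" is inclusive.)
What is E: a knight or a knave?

E is a knight.

Consistent assignments: {A=knight, B=knave, C=knight, D=knight, E=knight}; {A=knave, B=knight, C=knave, D=knight, E=knight}; {A=knave, B=knight, C=knave, D=knave, E=knight}
In every consistent assignment, E is a knight.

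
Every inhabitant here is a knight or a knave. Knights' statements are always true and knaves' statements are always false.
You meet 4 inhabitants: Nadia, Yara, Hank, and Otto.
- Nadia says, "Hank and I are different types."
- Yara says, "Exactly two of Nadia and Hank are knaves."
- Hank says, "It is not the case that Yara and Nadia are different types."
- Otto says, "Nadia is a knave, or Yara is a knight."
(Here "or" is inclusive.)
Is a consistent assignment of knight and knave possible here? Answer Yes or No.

Yes

One consistent assignment: Nadia=knight, Yara=knave, Hank=knave, Otto=knave.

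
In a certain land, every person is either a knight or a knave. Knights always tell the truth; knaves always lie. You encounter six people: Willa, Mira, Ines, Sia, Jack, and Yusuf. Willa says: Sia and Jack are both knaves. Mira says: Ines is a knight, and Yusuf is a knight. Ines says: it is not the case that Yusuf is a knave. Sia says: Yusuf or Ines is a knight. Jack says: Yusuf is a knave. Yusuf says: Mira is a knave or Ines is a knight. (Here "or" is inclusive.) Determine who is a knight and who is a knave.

Since Willa is a knave, "Sia and Jack are both knaves" needs to be false, which holds.
As a knight, Mira's statement "Ines is a knight, and Yusuf is a knight" should be True; it is.
Ines is a knight, so "it is not the case that Yusuf is a knave" must be True — and it is.
Sia is a knight, and the claim "Yusuf or Ines is a knight" is indeed True.
Jack (knave): "Yusuf is a knave" — false. ✓
Since Yusuf is a knight, "Mira is a knave or Ines is a knight" needs to be True, which holds.

Willa is a knave, Mira is a knight, Ines is a knight, Sia is a knight, Jack is a knave, and Yusuf is a knight.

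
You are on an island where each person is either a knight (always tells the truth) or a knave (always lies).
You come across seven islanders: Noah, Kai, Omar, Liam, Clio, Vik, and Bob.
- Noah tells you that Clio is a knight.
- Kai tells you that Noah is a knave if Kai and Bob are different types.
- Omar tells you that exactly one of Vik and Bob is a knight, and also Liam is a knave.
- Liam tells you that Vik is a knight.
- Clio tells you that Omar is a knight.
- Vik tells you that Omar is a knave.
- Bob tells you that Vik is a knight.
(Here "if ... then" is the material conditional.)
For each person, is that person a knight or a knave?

Knights: Kai, Liam, Vik, and Bob. Knaves: Noah, Omar, and Clio.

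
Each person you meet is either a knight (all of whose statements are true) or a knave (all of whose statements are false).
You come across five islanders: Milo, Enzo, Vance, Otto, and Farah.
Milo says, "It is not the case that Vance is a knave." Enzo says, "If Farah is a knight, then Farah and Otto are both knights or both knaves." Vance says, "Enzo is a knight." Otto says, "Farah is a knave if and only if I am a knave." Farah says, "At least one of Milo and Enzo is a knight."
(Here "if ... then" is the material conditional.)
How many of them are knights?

5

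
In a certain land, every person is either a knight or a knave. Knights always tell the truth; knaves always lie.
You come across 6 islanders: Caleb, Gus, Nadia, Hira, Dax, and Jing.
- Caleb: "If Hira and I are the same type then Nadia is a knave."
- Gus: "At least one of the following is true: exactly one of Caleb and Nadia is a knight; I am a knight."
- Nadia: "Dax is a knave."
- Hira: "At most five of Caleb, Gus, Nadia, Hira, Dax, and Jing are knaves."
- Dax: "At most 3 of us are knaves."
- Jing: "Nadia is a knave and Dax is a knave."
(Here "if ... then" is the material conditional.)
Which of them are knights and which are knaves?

Knights: Caleb, Gus, Hira, and Dax. Knaves: Nadia and Jing.

As a knight, Caleb's statement "if Hira and I are the same type then Nadia is a knave" should be true; it is.
Gus is a knight, so "at least one of the following is true: exactly one of Caleb and Nadia is a knight; I am a knight" must be true — and it is.
Nadia is a knave; "Dax is a knave" is false, as required.
As a knight, Hira's statement "at most five of Caleb, Gus, Nadia, Hira, Dax, and Jing are knaves" should be true; it is.
Dax is a knight; "at most 3 of us are knaves" is true, as required.
Jing (knave): "Nadia is a knave and Dax is a knave" — false. ✓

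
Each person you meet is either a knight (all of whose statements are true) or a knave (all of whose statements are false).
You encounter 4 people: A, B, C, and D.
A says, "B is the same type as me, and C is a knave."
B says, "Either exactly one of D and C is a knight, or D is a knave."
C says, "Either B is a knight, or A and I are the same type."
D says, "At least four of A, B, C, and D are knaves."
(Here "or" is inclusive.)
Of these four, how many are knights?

The unique consistent assignment is A=knave, B=knight, C=knight, D=knave.
That has 2 knights.

2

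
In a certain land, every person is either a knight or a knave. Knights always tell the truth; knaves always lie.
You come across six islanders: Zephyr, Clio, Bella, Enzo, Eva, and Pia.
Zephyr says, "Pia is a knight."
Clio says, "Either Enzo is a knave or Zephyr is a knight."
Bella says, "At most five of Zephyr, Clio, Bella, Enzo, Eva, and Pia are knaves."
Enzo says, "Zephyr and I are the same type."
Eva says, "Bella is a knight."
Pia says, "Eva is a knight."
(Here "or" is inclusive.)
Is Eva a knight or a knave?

Eva is a knight.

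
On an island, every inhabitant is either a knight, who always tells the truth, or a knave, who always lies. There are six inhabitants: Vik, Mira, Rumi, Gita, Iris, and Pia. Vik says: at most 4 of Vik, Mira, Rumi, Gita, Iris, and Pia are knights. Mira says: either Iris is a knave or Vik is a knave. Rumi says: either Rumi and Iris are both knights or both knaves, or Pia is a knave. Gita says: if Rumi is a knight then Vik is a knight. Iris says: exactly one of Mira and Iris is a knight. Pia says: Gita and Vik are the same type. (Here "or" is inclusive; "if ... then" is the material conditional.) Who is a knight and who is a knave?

Vik is a knight, Mira is a knave, Rumi is a knave, Gita is a knight, Iris is a knight, and Pia is a knight.

Vik is a knight; "at most 4 of Vik, Mira, Rumi, Gita, Iris, and Pia are knights" is True, as required.
Mira is a knave, so "either Iris is a knave or Vik is a knave" must be false — and it is.
Since Rumi is a knave, "either Rumi and Iris are both knights or both knaves, or Pia is a knave" needs to be false, which holds.
As a knight, Gita's statement "if Rumi is a knight then Vik is a knight" should be True; it is.
Iris is a knight; "exactly one of Mira and Iris is a knight" is True, as required.
Pia (knight): "Gita and Vik are the same type" — True. ✓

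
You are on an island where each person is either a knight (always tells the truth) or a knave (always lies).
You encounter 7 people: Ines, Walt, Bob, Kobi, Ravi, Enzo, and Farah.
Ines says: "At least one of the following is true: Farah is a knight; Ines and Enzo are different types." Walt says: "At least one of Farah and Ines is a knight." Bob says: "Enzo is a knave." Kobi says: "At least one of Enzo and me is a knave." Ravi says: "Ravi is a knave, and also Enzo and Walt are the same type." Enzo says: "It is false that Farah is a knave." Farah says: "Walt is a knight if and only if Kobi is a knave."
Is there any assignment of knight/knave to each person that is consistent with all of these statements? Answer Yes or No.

Yes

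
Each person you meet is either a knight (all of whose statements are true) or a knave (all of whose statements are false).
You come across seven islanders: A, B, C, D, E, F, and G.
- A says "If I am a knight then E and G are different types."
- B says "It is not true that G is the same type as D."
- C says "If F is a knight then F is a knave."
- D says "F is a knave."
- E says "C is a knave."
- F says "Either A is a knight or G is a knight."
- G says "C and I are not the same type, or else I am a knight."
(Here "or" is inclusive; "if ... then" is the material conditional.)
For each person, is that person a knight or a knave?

A is a knight, B is a knave, C is a knave, D is a knave, E is a knight, F is a knight, and G is a knave.

A is a knight; "if I am a knight then E and G are different types" is true, as required.
Since B is a knave, "it is not true that G is the same type as D" needs to be false, which holds.
Since C is a knave, "if F is a knight then F is a knave" needs to be false, which holds.
Since D is a knave, "F is a knave" needs to be false, which holds.
E is a knight; "C is a knave" is true, as required.
As a knight, F's statement "either A is a knight or G is a knight" should be true; it is.
G is a knave, and the claim "C and I are not the same type, or else I am a knight" is indeed false.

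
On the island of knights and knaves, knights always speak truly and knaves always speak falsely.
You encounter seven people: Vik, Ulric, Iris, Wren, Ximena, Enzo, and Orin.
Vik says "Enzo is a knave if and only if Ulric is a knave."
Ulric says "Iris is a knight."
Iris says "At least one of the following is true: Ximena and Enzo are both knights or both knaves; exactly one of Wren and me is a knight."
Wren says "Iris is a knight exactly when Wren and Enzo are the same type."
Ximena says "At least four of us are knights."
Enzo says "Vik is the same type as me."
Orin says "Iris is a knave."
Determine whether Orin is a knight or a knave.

Consistent assignments: {Vik=knight, Ulric=knight, Iris=knight, Wren=knight, Ximena=knight, Enzo=knight, Orin=knave}; {Vik=knight, Ulric=knight, Iris=knight, Wren=knave, Ximena=knight, Enzo=knight, Orin=knave}
In every consistent assignment, Orin is a knave.

Orin is a knave.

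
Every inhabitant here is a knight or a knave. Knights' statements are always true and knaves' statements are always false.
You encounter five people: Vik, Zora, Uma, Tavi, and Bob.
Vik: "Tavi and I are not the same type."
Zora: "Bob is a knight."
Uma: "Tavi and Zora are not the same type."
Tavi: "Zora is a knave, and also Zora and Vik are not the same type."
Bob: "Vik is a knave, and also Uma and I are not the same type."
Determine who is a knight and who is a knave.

Vik is a knave, Zora is a knave, Uma is a knave, Tavi is a knave, and Bob is a knave.

Vik is a knave, so "Tavi and I are not the same type" must be False — and it is.
As a knave, Zora's statement "Bob is a knight" should be False; it is.
Since Uma is a knave, "Tavi and Zora are not the same type" needs to be False, which holds.
Since Tavi is a knave, "Zora is a knave, and also Zora and Vik are not the same type" needs to be False, which holds.
Since Bob is a knave, "Vik is a knave, and also Uma and I are not the same type" needs to be False, which holds.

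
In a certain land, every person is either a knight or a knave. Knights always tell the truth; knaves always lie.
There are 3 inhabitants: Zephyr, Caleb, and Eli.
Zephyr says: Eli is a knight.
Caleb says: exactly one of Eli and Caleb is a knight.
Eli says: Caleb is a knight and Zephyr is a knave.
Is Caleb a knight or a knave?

Caleb is a knave.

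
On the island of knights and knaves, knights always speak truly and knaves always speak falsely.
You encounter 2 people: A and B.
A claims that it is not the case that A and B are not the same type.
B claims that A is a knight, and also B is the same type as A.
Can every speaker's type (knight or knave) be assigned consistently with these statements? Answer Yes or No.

Yes

One consistent assignment: A=knight, B=knight.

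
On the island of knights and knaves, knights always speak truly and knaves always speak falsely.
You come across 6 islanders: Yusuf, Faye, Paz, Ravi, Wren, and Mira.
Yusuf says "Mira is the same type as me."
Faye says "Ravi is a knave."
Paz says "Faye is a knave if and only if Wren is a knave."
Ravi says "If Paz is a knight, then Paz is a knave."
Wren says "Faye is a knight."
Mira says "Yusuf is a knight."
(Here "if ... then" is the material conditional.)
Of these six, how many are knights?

5

The unique consistent assignment is Yusuf=knight, Faye=knight, Paz=knight, Ravi=knave, Wren=knight, Mira=knight.
That has 5 knights.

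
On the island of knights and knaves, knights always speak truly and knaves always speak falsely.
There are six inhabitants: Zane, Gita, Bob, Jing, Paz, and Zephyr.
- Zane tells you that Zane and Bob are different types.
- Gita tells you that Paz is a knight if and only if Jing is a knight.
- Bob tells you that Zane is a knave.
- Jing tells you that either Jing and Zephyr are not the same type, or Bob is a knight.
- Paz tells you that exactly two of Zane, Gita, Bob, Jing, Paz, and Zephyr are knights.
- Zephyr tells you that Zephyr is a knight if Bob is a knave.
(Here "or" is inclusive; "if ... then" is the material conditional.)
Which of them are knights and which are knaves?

Zane (knight): "Zane and Bob are different types" — True. ✓
Gita (knave): "Paz is a knight if and only if Jing is a knight" — false. ✓
Bob is a knave, so "Zane is a knave" must be false — and it is.
Jing is a knave; "either Jing and Zephyr are not the same type, or Bob is a knight" is false, as required.
Paz is a knight; "exactly two of Zane, Gita, Bob, Jing, Paz, and Zephyr are knights" is True, as required.
Zephyr (knave): "Zephyr is a knight if Bob is a knave" — false. ✓

Zane is a knight, Gita is a knave, Bob is a knave, Jing is a knave, Paz is a knight, and Zephyr is a knave.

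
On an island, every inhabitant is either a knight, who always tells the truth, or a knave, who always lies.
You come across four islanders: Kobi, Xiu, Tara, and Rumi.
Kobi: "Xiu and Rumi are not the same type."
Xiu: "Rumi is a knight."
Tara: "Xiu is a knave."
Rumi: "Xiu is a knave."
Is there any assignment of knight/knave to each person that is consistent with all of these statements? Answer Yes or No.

No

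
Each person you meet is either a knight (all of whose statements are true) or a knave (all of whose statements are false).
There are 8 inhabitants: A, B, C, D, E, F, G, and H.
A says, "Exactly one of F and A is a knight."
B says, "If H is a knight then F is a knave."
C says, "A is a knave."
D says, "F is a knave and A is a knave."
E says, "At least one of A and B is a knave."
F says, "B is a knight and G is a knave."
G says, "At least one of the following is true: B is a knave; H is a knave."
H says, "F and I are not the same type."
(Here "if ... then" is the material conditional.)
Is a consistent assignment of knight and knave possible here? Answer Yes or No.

Yes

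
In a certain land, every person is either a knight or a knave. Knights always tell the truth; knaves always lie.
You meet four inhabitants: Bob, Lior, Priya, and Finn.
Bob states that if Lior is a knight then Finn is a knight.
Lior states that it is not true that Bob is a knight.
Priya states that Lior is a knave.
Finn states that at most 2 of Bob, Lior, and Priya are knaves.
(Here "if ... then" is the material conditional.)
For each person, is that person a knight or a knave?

Bob is a knight; "if Lior is a knight then Finn is a knight" is True, as required.
Lior is a knave, and the claim "it is not true that Bob is a knight" is indeed False.
Priya is a knight; "Lior is a knave" is True, as required.
As a knight, Finn's statement "at most 2 of Bob, Lior, and Priya are knaves" should be True; it is.

Bob is a knight, Lior is a knave, Priya is a knight, and Finn is a knight.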